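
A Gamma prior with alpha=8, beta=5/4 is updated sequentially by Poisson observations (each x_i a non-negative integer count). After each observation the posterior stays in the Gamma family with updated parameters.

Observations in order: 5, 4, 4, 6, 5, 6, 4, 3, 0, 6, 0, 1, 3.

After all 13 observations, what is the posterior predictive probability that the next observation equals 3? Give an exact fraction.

7007633139452220139252349565837582174192425431518135725123786528997740291920671933283453105208050379520/35410367222569042228485915730546865770499263740097291454660873145459101815092763844535760121102739650281

obs 1: x=5 → posterior Gamma(13, 9/4)
obs 2: x=4 → posterior Gamma(17, 13/4)
obs 3: x=4 → posterior Gamma(21, 17/4)
obs 4: x=6 → posterior Gamma(27, 21/4)
obs 5: x=5 → posterior Gamma(32, 25/4)
obs 6: x=6 → posterior Gamma(38, 29/4)
obs 7: x=4 → posterior Gamma(42, 33/4)
obs 8: x=3 → posterior Gamma(45, 37/4)
obs 9: x=0 → posterior Gamma(45, 41/4)
obs 10: x=6 → posterior Gamma(51, 45/4)
obs 11: x=0 → posterior Gamma(51, 49/4)
obs 12: x=1 → posterior Gamma(52, 53/4)
obs 13: x=3 → posterior Gamma(55, 57/4)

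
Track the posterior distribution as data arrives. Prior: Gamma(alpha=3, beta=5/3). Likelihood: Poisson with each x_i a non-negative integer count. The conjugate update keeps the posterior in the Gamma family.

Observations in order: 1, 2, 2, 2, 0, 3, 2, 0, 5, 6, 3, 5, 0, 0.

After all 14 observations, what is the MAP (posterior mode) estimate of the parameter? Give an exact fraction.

99/47

obs 1: x=1 → posterior Gamma(4, 8/3)
obs 2: x=2 → posterior Gamma(6, 11/3)
obs 3: x=2 → posterior Gamma(8, 14/3)
obs 4: x=2 → posterior Gamma(10, 17/3)
obs 5: x=0 → posterior Gamma(10, 20/3)
obs 6: x=3 → posterior Gamma(13, 23/3)
obs 7: x=2 → posterior Gamma(15, 26/3)
obs 8: x=0 → posterior Gamma(15, 29/3)
obs 9: x=5 → posterior Gamma(20, 32/3)
obs 10: x=6 → posterior Gamma(26, 35/3)
obs 11: x=3 → posterior Gamma(29, 38/3)
obs 12: x=5 → posterior Gamma(34, 41/3)
obs 13: x=0 → posterior Gamma(34, 44/3)
obs 14: x=0 → posterior Gamma(34, 47/3)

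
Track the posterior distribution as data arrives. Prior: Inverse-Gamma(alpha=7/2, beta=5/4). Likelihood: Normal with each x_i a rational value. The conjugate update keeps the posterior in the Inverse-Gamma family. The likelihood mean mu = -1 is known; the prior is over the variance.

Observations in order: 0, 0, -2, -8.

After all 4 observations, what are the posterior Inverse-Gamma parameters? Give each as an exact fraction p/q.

alpha=11/2, beta=109/4

obs 1: x=0 → posterior Inverse-Gamma(4, 7/4)
obs 2: x=0 → posterior Inverse-Gamma(9/2, 9/4)
obs 3: x=-2 → posterior Inverse-Gamma(5, 11/4)
obs 4: x=-8 → posterior Inverse-Gamma(11/2, 109/4)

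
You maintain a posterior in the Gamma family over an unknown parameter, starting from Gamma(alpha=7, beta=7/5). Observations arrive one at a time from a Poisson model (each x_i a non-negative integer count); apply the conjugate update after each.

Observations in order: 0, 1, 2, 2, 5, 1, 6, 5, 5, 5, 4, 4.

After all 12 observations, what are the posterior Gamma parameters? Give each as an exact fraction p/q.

obs 1: x=0 → posterior Gamma(7, 12/5)
obs 2: x=1 → posterior Gamma(8, 17/5)
obs 3: x=2 → posterior Gamma(10, 22/5)
obs 4: x=2 → posterior Gamma(12, 27/5)
obs 5: x=5 → posterior Gamma(17, 32/5)
obs 6: x=1 → posterior Gamma(18, 37/5)
obs 7: x=6 → posterior Gamma(24, 42/5)
obs 8: x=5 → posterior Gamma(29, 47/5)
obs 9: x=5 → posterior Gamma(34, 52/5)
obs 10: x=5 → posterior Gamma(39, 57/5)
obs 11: x=4 → posterior Gamma(43, 62/5)
obs 12: x=4 → posterior Gamma(47, 67/5)

alpha=47, beta=67/5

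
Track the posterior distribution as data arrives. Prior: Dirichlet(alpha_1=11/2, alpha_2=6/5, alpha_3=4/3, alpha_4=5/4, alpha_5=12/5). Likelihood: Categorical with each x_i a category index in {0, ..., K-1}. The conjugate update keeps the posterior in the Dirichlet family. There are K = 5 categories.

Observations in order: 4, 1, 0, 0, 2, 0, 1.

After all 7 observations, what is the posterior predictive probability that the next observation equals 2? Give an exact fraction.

140/1121

obs 1: x=4 → posterior Dirichlet(11/2, 6/5, 4/3, 5/4, 17/5)
obs 2: x=1 → posterior Dirichlet(11/2, 11/5, 4/3, 5/4, 17/5)
obs 3: x=0 → posterior Dirichlet(13/2, 11/5, 4/3, 5/4, 17/5)
obs 4: x=0 → posterior Dirichlet(15/2, 11/5, 4/3, 5/4, 17/5)
obs 5: x=2 → posterior Dirichlet(15/2, 11/5, 7/3, 5/4, 17/5)
obs 6: x=0 → posterior Dirichlet(17/2, 11/5, 7/3, 5/4, 17/5)
obs 7: x=1 → posterior Dirichlet(17/2, 16/5, 7/3, 5/4, 17/5)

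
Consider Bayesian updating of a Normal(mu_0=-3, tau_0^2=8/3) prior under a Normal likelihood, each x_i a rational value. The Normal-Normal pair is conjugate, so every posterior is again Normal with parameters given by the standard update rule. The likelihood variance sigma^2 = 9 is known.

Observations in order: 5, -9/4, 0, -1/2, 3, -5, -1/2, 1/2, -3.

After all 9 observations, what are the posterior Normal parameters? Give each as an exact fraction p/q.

obs 1: x=5 → posterior Normal(-41/35, 72/35)
obs 2: x=-9/4 → posterior Normal(-59/43, 72/43)
obs 3: x=0 → posterior Normal(-59/51, 24/17)
obs 4: x=-1/2 → posterior Normal(-63/59, 72/59)
obs 5: x=3 → posterior Normal(-39/67, 72/67)
obs 6: x=-5 → posterior Normal(-79/75, 24/25)
obs 7: x=-1/2 → posterior Normal(-1, 72/83)
obs 8: x=1/2 → posterior Normal(-79/91, 72/91)
obs 9: x=-3 → posterior Normal(-103/99, 8/11)

mu_0=-103/99, tau_0^2=8/11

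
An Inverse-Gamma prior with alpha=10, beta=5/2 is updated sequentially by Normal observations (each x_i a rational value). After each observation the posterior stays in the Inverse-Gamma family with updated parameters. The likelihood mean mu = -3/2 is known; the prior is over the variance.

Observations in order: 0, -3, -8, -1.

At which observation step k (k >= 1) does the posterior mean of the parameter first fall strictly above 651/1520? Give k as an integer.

k = 2

obs 1: x=0 → posterior Inverse-Gamma(21/2, 29/8)
obs 2: x=-3 → posterior Inverse-Gamma(11, 19/4)
obs 3: x=-8 → posterior Inverse-Gamma(23/2, 207/8)
obs 4: x=-1 → posterior Inverse-Gamma(12, 26)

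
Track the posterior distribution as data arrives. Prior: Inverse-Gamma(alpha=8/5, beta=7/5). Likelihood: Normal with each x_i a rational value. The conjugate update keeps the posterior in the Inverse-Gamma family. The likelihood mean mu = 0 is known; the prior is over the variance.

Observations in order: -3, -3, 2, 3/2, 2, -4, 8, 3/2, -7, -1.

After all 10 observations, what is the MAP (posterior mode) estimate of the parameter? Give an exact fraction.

1633/152

obs 1: x=-3 → posterior Inverse-Gamma(21/10, 59/10)
obs 2: x=-3 → posterior Inverse-Gamma(13/5, 52/5)
obs 3: x=2 → posterior Inverse-Gamma(31/10, 62/5)
obs 4: x=3/2 → posterior Inverse-Gamma(18/5, 541/40)
obs 5: x=2 → posterior Inverse-Gamma(41/10, 621/40)
obs 6: x=-4 → posterior Inverse-Gamma(23/5, 941/40)
obs 7: x=8 → posterior Inverse-Gamma(51/10, 2221/40)
obs 8: x=3/2 → posterior Inverse-Gamma(28/5, 1133/20)
obs 9: x=-7 → posterior Inverse-Gamma(61/10, 1623/20)
obs 10: x=-1 → posterior Inverse-Gamma(33/5, 1633/20)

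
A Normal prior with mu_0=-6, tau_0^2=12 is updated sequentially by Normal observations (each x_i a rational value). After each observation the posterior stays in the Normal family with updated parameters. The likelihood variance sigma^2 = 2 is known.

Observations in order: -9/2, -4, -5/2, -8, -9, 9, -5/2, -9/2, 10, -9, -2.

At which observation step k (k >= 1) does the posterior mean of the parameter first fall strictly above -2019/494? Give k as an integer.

obs 1: x=-9/2 → posterior Normal(-33/7, 12/7)
obs 2: x=-4 → posterior Normal(-57/13, 12/13)
obs 3: x=-5/2 → posterior Normal(-72/19, 12/19)
obs 4: x=-8 → posterior Normal(-24/5, 12/25)
obs 5: x=-9 → posterior Normal(-174/31, 12/31)
obs 6: x=9 → posterior Normal(-120/37, 12/37)
obs 7: x=-5/2 → posterior Normal(-135/43, 12/43)
obs 8: x=-9/2 → posterior Normal(-162/49, 12/49)
obs 9: x=10 → posterior Normal(-102/55, 12/55)
obs 10: x=-9 → posterior Normal(-156/61, 12/61)
obs 11: x=-2 → posterior Normal(-168/67, 12/67)

k = 3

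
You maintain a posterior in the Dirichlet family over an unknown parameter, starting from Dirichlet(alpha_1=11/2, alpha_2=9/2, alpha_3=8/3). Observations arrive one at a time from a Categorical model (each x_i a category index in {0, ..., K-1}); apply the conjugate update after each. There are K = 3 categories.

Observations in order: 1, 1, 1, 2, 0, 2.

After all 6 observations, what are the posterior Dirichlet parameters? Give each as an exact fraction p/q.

obs 1: x=1 → posterior Dirichlet(11/2, 11/2, 8/3)
obs 2: x=1 → posterior Dirichlet(11/2, 13/2, 8/3)
obs 3: x=1 → posterior Dirichlet(11/2, 15/2, 8/3)
obs 4: x=2 → posterior Dirichlet(11/2, 15/2, 11/3)
obs 5: x=0 → posterior Dirichlet(13/2, 15/2, 11/3)
obs 6: x=2 → posterior Dirichlet(13/2, 15/2, 14/3)

alpha_1=13/2, alpha_2=15/2, alpha_3=14/3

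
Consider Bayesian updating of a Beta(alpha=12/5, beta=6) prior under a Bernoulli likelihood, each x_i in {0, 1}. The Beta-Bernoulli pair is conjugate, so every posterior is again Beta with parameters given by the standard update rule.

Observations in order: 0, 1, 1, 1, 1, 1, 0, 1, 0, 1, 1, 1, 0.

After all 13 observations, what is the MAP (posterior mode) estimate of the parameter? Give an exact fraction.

obs 1: x=0 → posterior Beta(12/5, 7)
obs 2: x=1 → posterior Beta(17/5, 7)
obs 3: x=1 → posterior Beta(22/5, 7)
obs 4: x=1 → posterior Beta(27/5, 7)
obs 5: x=1 → posterior Beta(32/5, 7)
obs 6: x=1 → posterior Beta(37/5, 7)
obs 7: x=0 → posterior Beta(37/5, 8)
obs 8: x=1 → posterior Beta(42/5, 8)
obs 9: x=0 → posterior Beta(42/5, 9)
obs 10: x=1 → posterior Beta(47/5, 9)
obs 11: x=1 → posterior Beta(52/5, 9)
obs 12: x=1 → posterior Beta(57/5, 9)
obs 13: x=0 → posterior Beta(57/5, 10)

52/97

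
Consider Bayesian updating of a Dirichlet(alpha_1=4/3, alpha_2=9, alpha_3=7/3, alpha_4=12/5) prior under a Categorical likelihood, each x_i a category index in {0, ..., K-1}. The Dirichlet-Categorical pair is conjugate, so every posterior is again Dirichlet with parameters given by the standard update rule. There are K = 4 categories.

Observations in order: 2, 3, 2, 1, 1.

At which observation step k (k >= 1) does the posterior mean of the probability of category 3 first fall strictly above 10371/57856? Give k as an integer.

k = 2

obs 1: x=2 → posterior Dirichlet(4/3, 9, 10/3, 12/5)
obs 2: x=3 → posterior Dirichlet(4/3, 9, 10/3, 17/5)
obs 3: x=2 → posterior Dirichlet(4/3, 9, 13/3, 17/5)
obs 4: x=1 → posterior Dirichlet(4/3, 10, 13/3, 17/5)
obs 5: x=1 → posterior Dirichlet(4/3, 11, 13/3, 17/5)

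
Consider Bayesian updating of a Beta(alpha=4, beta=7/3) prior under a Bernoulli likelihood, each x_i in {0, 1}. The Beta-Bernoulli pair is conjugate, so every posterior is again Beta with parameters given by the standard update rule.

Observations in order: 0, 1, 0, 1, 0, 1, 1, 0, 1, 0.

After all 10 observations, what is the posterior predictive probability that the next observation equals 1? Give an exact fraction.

27/49

obs 1: x=0 → posterior Beta(4, 10/3)
obs 2: x=1 → posterior Beta(5, 10/3)
obs 3: x=0 → posterior Beta(5, 13/3)
obs 4: x=1 → posterior Beta(6, 13/3)
obs 5: x=0 → posterior Beta(6, 16/3)
obs 6: x=1 → posterior Beta(7, 16/3)
obs 7: x=1 → posterior Beta(8, 16/3)
obs 8: x=0 → posterior Beta(8, 19/3)
obs 9: x=1 → posterior Beta(9, 19/3)
obs 10: x=0 → posterior Beta(9, 22/3)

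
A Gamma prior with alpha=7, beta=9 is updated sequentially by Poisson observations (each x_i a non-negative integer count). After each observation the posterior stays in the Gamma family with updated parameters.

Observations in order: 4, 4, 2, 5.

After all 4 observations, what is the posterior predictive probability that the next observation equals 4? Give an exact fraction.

obs 1: x=4 → posterior Gamma(11, 10)
obs 2: x=4 → posterior Gamma(15, 11)
obs 3: x=2 → posterior Gamma(17, 12)
obs 4: x=5 → posterior Gamma(22, 13)

20314880903064458540120358925/314991570640938611801606586368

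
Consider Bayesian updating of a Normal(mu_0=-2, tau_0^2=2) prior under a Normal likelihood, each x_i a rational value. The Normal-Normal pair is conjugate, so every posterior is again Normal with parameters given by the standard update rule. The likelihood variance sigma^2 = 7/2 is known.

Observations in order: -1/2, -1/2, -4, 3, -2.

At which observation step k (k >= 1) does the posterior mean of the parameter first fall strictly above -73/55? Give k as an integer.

k = 2

obs 1: x=-1/2 → posterior Normal(-16/11, 14/11)
obs 2: x=-1/2 → posterior Normal(-6/5, 14/15)
obs 3: x=-4 → posterior Normal(-34/19, 14/19)
obs 4: x=3 → posterior Normal(-22/23, 14/23)
obs 5: x=-2 → posterior Normal(-10/9, 14/27)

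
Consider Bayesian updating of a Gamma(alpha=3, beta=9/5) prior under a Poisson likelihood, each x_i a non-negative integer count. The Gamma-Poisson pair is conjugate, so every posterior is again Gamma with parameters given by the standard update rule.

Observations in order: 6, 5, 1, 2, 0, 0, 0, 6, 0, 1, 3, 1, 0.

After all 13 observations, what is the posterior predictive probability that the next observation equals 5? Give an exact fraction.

13719740094533323607574704222857087351591106511347961036800000/418498602982136646371758760524018490037128778183038026879695439

obs 1: x=6 → posterior Gamma(9, 14/5)
obs 2: x=5 → posterior Gamma(14, 19/5)
obs 3: x=1 → posterior Gamma(15, 24/5)
obs 4: x=2 → posterior Gamma(17, 29/5)
obs 5: x=0 → posterior Gamma(17, 34/5)
obs 6: x=0 → posterior Gamma(17, 39/5)
obs 7: x=0 → posterior Gamma(17, 44/5)
obs 8: x=6 → posterior Gamma(23, 49/5)
obs 9: x=0 → posterior Gamma(23, 54/5)
obs 10: x=1 → posterior Gamma(24, 59/5)
obs 11: x=3 → posterior Gamma(27, 64/5)
obs 12: x=1 → posterior Gamma(28, 69/5)
obs 13: x=0 → posterior Gamma(28, 74/5)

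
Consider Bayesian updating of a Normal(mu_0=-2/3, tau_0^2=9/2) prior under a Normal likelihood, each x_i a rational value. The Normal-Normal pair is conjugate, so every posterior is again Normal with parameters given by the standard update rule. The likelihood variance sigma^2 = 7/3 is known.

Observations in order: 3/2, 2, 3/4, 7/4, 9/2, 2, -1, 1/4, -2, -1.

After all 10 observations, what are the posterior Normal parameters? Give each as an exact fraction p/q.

mu_0=2723/3408, tau_0^2=63/284

obs 1: x=3/2 → posterior Normal(187/246, 63/41)
obs 2: x=2 → posterior Normal(511/408, 63/68)
obs 3: x=3/4 → posterior Normal(253/228, 63/95)
obs 4: x=7/4 → posterior Normal(229/183, 63/122)
obs 5: x=9/2 → posterior Normal(1645/894, 63/149)
obs 6: x=2 → posterior Normal(179/96, 63/176)
obs 7: x=-1 → posterior Normal(1807/1218, 9/29)
obs 8: x=1/4 → posterior Normal(739/552, 63/230)
obs 9: x=-2 → posterior Normal(3047/3084, 63/257)
obs 10: x=-1 → posterior Normal(2723/3408, 63/284)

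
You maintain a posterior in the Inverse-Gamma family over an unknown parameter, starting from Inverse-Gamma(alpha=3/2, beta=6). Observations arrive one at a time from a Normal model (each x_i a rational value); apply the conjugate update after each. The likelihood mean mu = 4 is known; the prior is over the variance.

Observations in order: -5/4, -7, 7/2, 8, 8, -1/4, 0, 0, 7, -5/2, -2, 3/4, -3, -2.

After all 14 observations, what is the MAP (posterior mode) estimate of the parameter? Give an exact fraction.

6811/304

obs 1: x=-5/4 → posterior Inverse-Gamma(2, 633/32)
obs 2: x=-7 → posterior Inverse-Gamma(5/2, 2569/32)
obs 3: x=7/2 → posterior Inverse-Gamma(3, 2573/32)
obs 4: x=8 → posterior Inverse-Gamma(7/2, 2829/32)
obs 5: x=8 → posterior Inverse-Gamma(4, 3085/32)
obs 6: x=-1/4 → posterior Inverse-Gamma(9/2, 1687/16)
obs 7: x=0 → posterior Inverse-Gamma(5, 1815/16)
obs 8: x=0 → posterior Inverse-Gamma(11/2, 1943/16)
obs 9: x=7 → posterior Inverse-Gamma(6, 2015/16)
obs 10: x=-5/2 → posterior Inverse-Gamma(13/2, 2353/16)
obs 11: x=-2 → posterior Inverse-Gamma(7, 2641/16)
obs 12: x=3/4 → posterior Inverse-Gamma(15/2, 5451/32)
obs 13: x=-3 → posterior Inverse-Gamma(8, 6235/32)
obs 14: x=-2 → posterior Inverse-Gamma(17/2, 6811/32)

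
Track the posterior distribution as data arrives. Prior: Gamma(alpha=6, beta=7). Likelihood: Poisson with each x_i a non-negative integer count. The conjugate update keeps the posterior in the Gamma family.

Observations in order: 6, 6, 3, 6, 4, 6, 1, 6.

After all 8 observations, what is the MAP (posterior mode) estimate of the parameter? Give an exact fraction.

43/15

obs 1: x=6 → posterior Gamma(12, 8)
obs 2: x=6 → posterior Gamma(18, 9)
obs 3: x=3 → posterior Gamma(21, 10)
obs 4: x=6 → posterior Gamma(27, 11)
obs 5: x=4 → posterior Gamma(31, 12)
obs 6: x=6 → posterior Gamma(37, 13)
obs 7: x=1 → posterior Gamma(38, 14)
obs 8: x=6 → posterior Gamma(44, 15)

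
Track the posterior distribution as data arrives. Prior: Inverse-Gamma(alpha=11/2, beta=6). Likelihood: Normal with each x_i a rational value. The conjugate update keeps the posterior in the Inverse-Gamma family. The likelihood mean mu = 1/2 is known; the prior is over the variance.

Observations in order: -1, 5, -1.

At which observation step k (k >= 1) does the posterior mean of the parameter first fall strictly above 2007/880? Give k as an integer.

k = 2

obs 1: x=-1 → posterior Inverse-Gamma(6, 57/8)
obs 2: x=5 → posterior Inverse-Gamma(13/2, 69/4)
obs 3: x=-1 → posterior Inverse-Gamma(7, 147/8)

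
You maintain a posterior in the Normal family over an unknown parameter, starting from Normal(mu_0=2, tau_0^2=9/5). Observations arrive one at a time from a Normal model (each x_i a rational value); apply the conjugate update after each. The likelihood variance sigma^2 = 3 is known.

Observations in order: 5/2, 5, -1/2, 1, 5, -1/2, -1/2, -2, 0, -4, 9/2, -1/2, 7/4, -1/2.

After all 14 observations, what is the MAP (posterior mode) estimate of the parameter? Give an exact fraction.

175/188

obs 1: x=5/2 → posterior Normal(35/16, 9/8)
obs 2: x=5 → posterior Normal(65/22, 9/11)
obs 3: x=-1/2 → posterior Normal(31/14, 9/14)
obs 4: x=1 → posterior Normal(2, 9/17)
obs 5: x=5 → posterior Normal(49/20, 9/20)
obs 6: x=-1/2 → posterior Normal(95/46, 9/23)
obs 7: x=-1/2 → posterior Normal(23/13, 9/26)
obs 8: x=-2 → posterior Normal(40/29, 9/29)
obs 9: x=0 → posterior Normal(5/4, 9/32)
obs 10: x=-4 → posterior Normal(4/5, 9/35)
obs 11: x=9/2 → posterior Normal(83/76, 9/38)
obs 12: x=-1/2 → posterior Normal(40/41, 9/41)
obs 13: x=7/4 → posterior Normal(181/176, 9/44)
obs 14: x=-1/2 → posterior Normal(175/188, 9/47)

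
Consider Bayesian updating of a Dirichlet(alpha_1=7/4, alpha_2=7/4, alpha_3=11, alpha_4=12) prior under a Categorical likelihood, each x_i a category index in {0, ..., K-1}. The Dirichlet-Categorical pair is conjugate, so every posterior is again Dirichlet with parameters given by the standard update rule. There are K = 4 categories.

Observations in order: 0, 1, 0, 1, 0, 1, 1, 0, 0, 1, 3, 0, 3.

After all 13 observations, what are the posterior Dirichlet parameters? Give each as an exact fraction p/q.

obs 1: x=0 → posterior Dirichlet(11/4, 7/4, 11, 12)
obs 2: x=1 → posterior Dirichlet(11/4, 11/4, 11, 12)
obs 3: x=0 → posterior Dirichlet(15/4, 11/4, 11, 12)
obs 4: x=1 → posterior Dirichlet(15/4, 15/4, 11, 12)
obs 5: x=0 → posterior Dirichlet(19/4, 15/4, 11, 12)
obs 6: x=1 → posterior Dirichlet(19/4, 19/4, 11, 12)
obs 7: x=1 → posterior Dirichlet(19/4, 23/4, 11, 12)
obs 8: x=0 → posterior Dirichlet(23/4, 23/4, 11, 12)
obs 9: x=0 → posterior Dirichlet(27/4, 23/4, 11, 12)
obs 10: x=1 → posterior Dirichlet(27/4, 27/4, 11, 12)
obs 11: x=3 → posterior Dirichlet(27/4, 27/4, 11, 13)
obs 12: x=0 → posterior Dirichlet(31/4, 27/4, 11, 13)
obs 13: x=3 → posterior Dirichlet(31/4, 27/4, 11, 14)

alpha_1=31/4, alpha_2=27/4, alpha_3=11, alpha_4=14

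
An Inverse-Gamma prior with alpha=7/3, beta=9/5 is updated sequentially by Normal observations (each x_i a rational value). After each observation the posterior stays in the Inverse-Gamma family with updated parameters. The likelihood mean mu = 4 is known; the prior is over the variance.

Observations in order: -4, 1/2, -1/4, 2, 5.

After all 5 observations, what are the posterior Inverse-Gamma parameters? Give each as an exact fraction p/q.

obs 1: x=-4 → posterior Inverse-Gamma(17/6, 169/5)
obs 2: x=1/2 → posterior Inverse-Gamma(10/3, 1597/40)
obs 3: x=-1/4 → posterior Inverse-Gamma(23/6, 7833/160)
obs 4: x=2 → posterior Inverse-Gamma(13/3, 8153/160)
obs 5: x=5 → posterior Inverse-Gamma(29/6, 8233/160)

alpha=29/6, beta=8233/160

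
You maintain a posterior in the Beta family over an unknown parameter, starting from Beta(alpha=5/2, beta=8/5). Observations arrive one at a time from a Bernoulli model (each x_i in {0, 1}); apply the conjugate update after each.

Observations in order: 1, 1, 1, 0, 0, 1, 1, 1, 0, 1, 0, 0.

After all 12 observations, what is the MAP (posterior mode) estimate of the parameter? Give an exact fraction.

85/141

obs 1: x=1 → posterior Beta(7/2, 8/5)
obs 2: x=1 → posterior Beta(9/2, 8/5)
obs 3: x=1 → posterior Beta(11/2, 8/5)
obs 4: x=0 → posterior Beta(11/2, 13/5)
obs 5: x=0 → posterior Beta(11/2, 18/5)
obs 6: x=1 → posterior Beta(13/2, 18/5)
obs 7: x=1 → posterior Beta(15/2, 18/5)
obs 8: x=1 → posterior Beta(17/2, 18/5)
obs 9: x=0 → posterior Beta(17/2, 23/5)
obs 10: x=1 → posterior Beta(19/2, 23/5)
obs 11: x=0 → posterior Beta(19/2, 28/5)
obs 12: x=0 → posterior Beta(19/2, 33/5)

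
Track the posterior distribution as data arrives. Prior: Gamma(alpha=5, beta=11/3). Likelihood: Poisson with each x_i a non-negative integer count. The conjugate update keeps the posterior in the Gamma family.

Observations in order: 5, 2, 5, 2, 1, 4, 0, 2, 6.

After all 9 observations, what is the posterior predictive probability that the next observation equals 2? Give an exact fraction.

obs 1: x=5 → posterior Gamma(10, 14/3)
obs 2: x=2 → posterior Gamma(12, 17/3)
obs 3: x=5 → posterior Gamma(17, 20/3)
obs 4: x=2 → posterior Gamma(19, 23/3)
obs 5: x=1 → posterior Gamma(20, 26/3)
obs 6: x=4 → posterior Gamma(24, 29/3)
obs 7: x=0 → posterior Gamma(24, 32/3)
obs 8: x=2 → posterior Gamma(26, 35/3)
obs 9: x=6 → posterior Gamma(32, 38/3)

1698054103759148503733767298875053282546136975002304512/6833624772958324635768660320234188206281715423144834961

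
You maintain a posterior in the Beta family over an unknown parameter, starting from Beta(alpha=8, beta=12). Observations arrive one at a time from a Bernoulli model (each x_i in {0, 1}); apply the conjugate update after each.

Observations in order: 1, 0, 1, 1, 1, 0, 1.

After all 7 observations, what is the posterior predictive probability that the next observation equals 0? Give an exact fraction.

obs 1: x=1 → posterior Beta(9, 12)
obs 2: x=0 → posterior Beta(9, 13)
obs 3: x=1 → posterior Beta(10, 13)
obs 4: x=1 → posterior Beta(11, 13)
obs 5: x=1 → posterior Beta(12, 13)
obs 6: x=0 → posterior Beta(12, 14)
obs 7: x=1 → posterior Beta(13, 14)

14/27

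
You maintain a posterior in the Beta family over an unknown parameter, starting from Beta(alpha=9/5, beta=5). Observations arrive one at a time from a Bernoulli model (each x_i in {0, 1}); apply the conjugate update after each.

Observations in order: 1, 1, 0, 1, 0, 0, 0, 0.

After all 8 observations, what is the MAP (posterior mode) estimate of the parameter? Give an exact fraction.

obs 1: x=1 → posterior Beta(14/5, 5)
obs 2: x=1 → posterior Beta(19/5, 5)
obs 3: x=0 → posterior Beta(19/5, 6)
obs 4: x=1 → posterior Beta(24/5, 6)
obs 5: x=0 → posterior Beta(24/5, 7)
obs 6: x=0 → posterior Beta(24/5, 8)
obs 7: x=0 → posterior Beta(24/5, 9)
obs 8: x=0 → posterior Beta(24/5, 10)

19/64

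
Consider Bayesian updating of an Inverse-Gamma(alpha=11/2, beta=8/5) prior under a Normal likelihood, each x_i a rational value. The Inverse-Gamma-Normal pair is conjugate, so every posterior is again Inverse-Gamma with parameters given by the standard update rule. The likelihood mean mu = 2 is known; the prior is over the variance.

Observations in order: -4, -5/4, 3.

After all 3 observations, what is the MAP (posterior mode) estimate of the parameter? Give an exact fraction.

4061/1280

obs 1: x=-4 → posterior Inverse-Gamma(6, 98/5)
obs 2: x=-5/4 → posterior Inverse-Gamma(13/2, 3981/160)
obs 3: x=3 → posterior Inverse-Gamma(7, 4061/160)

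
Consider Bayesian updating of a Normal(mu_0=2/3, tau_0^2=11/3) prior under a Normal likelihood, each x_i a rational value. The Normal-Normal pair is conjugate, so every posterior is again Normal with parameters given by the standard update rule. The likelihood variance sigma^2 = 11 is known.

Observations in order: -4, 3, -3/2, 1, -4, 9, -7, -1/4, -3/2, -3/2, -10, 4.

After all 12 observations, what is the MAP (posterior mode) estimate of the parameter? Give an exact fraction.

-43/60

obs 1: x=-4 → posterior Normal(-1/2, 11/4)
obs 2: x=3 → posterior Normal(1/5, 11/5)
obs 3: x=-3/2 → posterior Normal(-1/12, 11/6)
obs 4: x=1 → posterior Normal(1/14, 11/7)
obs 5: x=-4 → posterior Normal(-7/16, 11/8)
obs 6: x=9 → posterior Normal(11/18, 11/9)
obs 7: x=-7 → posterior Normal(-3/20, 11/10)
obs 8: x=-1/4 → posterior Normal(-7/44, 1)
obs 9: x=-3/2 → posterior Normal(-13/48, 11/12)
obs 10: x=-3/2 → posterior Normal(-19/52, 11/13)
obs 11: x=-10 → posterior Normal(-59/56, 11/14)
obs 12: x=4 → posterior Normal(-43/60, 11/15)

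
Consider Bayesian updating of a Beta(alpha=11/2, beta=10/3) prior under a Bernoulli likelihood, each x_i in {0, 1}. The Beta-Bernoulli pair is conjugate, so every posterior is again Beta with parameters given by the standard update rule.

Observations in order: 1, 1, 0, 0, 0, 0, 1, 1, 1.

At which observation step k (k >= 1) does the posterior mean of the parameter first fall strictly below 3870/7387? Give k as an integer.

obs 1: x=1 → posterior Beta(13/2, 10/3)
obs 2: x=1 → posterior Beta(15/2, 10/3)
obs 3: x=0 → posterior Beta(15/2, 13/3)
obs 4: x=0 → posterior Beta(15/2, 16/3)
obs 5: x=0 → posterior Beta(15/2, 19/3)
obs 6: x=0 → posterior Beta(15/2, 22/3)
obs 7: x=1 → posterior Beta(17/2, 22/3)
obs 8: x=1 → posterior Beta(19/2, 22/3)
obs 9: x=1 → posterior Beta(21/2, 22/3)

k = 6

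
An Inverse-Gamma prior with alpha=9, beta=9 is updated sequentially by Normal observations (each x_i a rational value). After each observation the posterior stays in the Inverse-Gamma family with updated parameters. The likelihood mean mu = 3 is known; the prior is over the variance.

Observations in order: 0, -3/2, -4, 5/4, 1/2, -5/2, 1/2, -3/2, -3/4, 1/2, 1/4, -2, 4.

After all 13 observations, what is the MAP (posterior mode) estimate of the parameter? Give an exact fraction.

1153/176

obs 1: x=0 → posterior Inverse-Gamma(19/2, 27/2)
obs 2: x=-3/2 → posterior Inverse-Gamma(10, 189/8)
obs 3: x=-4 → posterior Inverse-Gamma(21/2, 385/8)
obs 4: x=5/4 → posterior Inverse-Gamma(11, 1589/32)
obs 5: x=1/2 → posterior Inverse-Gamma(23/2, 1689/32)
obs 6: x=-5/2 → posterior Inverse-Gamma(12, 2173/32)
obs 7: x=1/2 → posterior Inverse-Gamma(25/2, 2273/32)
obs 8: x=-3/2 → posterior Inverse-Gamma(13, 2597/32)
obs 9: x=-3/4 → posterior Inverse-Gamma(27/2, 1411/16)
obs 10: x=1/2 → posterior Inverse-Gamma(14, 1461/16)
obs 11: x=1/4 → posterior Inverse-Gamma(29/2, 3043/32)
obs 12: x=-2 → posterior Inverse-Gamma(15, 3443/32)
obs 13: x=4 → posterior Inverse-Gamma(31/2, 3459/32)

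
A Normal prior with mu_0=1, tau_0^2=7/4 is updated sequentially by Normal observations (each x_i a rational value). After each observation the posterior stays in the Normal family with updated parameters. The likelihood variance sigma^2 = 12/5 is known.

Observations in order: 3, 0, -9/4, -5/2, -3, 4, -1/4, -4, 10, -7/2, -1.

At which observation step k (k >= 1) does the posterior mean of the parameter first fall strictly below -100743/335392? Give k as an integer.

k = 5

obs 1: x=3 → posterior Normal(153/83, 84/83)
obs 2: x=0 → posterior Normal(153/118, 42/59)
obs 3: x=-9/4 → posterior Normal(33/68, 28/51)
obs 4: x=-5/2 → posterior Normal(-53/752, 21/47)
obs 5: x=-3 → posterior Normal(-473/892, 84/223)
obs 6: x=4 → posterior Normal(29/344, 14/43)
obs 7: x=-1/4 → posterior Normal(13/293, 84/293)
obs 8: x=-4 → posterior Normal(-127/328, 21/82)
obs 9: x=10 → posterior Normal(223/363, 28/121)
obs 10: x=-7/2 → posterior Normal(201/796, 42/199)
obs 11: x=-1 → posterior Normal(131/866, 84/433)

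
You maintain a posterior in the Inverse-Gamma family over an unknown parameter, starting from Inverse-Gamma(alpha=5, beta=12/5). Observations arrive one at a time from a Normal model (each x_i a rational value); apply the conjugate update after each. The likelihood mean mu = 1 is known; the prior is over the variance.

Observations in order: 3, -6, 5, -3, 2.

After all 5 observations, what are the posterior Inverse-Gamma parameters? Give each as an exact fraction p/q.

alpha=15/2, beta=227/5

obs 1: x=3 → posterior Inverse-Gamma(11/2, 22/5)
obs 2: x=-6 → posterior Inverse-Gamma(6, 289/10)
obs 3: x=5 → posterior Inverse-Gamma(13/2, 369/10)
obs 4: x=-3 → posterior Inverse-Gamma(7, 449/10)
obs 5: x=2 → posterior Inverse-Gamma(15/2, 227/5)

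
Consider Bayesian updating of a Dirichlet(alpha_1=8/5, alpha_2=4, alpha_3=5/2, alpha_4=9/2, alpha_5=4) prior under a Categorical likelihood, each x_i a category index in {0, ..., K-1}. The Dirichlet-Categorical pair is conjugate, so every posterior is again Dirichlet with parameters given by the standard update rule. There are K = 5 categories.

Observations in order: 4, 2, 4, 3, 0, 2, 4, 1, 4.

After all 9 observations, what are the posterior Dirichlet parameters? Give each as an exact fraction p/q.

obs 1: x=4 → posterior Dirichlet(8/5, 4, 5/2, 9/2, 5)
obs 2: x=2 → posterior Dirichlet(8/5, 4, 7/2, 9/2, 5)
obs 3: x=4 → posterior Dirichlet(8/5, 4, 7/2, 9/2, 6)
obs 4: x=3 → posterior Dirichlet(8/5, 4, 7/2, 11/2, 6)
obs 5: x=0 → posterior Dirichlet(13/5, 4, 7/2, 11/2, 6)
obs 6: x=2 → posterior Dirichlet(13/5, 4, 9/2, 11/2, 6)
obs 7: x=4 → posterior Dirichlet(13/5, 4, 9/2, 11/2, 7)
obs 8: x=1 → posterior Dirichlet(13/5, 5, 9/2, 11/2, 7)
obs 9: x=4 → posterior Dirichlet(13/5, 5, 9/2, 11/2, 8)

alpha_1=13/5, alpha_2=5, alpha_3=9/2, alpha_4=11/2, alpha_5=8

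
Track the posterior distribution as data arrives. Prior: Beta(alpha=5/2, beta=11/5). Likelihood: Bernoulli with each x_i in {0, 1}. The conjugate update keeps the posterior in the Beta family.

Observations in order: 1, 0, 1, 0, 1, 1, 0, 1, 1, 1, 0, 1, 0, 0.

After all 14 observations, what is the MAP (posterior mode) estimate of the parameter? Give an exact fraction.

95/167

obs 1: x=1 → posterior Beta(7/2, 11/5)
obs 2: x=0 → posterior Beta(7/2, 16/5)
obs 3: x=1 → posterior Beta(9/2, 16/5)
obs 4: x=0 → posterior Beta(9/2, 21/5)
obs 5: x=1 → posterior Beta(11/2, 21/5)
obs 6: x=1 → posterior Beta(13/2, 21/5)
obs 7: x=0 → posterior Beta(13/2, 26/5)
obs 8: x=1 → posterior Beta(15/2, 26/5)
obs 9: x=1 → posterior Beta(17/2, 26/5)
obs 10: x=1 → posterior Beta(19/2, 26/5)
obs 11: x=0 → posterior Beta(19/2, 31/5)
obs 12: x=1 → posterior Beta(21/2, 31/5)
obs 13: x=0 → posterior Beta(21/2, 36/5)
obs 14: x=0 → posterior Beta(21/2, 41/5)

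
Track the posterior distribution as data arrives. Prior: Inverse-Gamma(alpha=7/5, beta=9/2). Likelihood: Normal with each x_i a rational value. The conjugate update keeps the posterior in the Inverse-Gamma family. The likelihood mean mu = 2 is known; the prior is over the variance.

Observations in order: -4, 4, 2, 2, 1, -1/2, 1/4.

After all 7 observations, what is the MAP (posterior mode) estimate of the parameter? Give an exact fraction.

obs 1: x=-4 → posterior Inverse-Gamma(19/10, 45/2)
obs 2: x=4 → posterior Inverse-Gamma(12/5, 49/2)
obs 3: x=2 → posterior Inverse-Gamma(29/10, 49/2)
obs 4: x=2 → posterior Inverse-Gamma(17/5, 49/2)
obs 5: x=1 → posterior Inverse-Gamma(39/10, 25)
obs 6: x=-1/2 → posterior Inverse-Gamma(22/5, 225/8)
obs 7: x=1/4 → posterior Inverse-Gamma(49/10, 949/32)

4745/944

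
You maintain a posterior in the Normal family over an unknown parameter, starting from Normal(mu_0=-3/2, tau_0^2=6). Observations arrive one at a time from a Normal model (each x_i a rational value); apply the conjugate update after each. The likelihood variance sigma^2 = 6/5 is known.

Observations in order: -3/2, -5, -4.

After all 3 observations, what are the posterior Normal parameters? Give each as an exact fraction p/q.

obs 1: x=-3/2 → posterior Normal(-3/2, 1)
obs 2: x=-5 → posterior Normal(-34/11, 6/11)
obs 3: x=-4 → posterior Normal(-27/8, 3/8)

mu_0=-27/8, tau_0^2=3/8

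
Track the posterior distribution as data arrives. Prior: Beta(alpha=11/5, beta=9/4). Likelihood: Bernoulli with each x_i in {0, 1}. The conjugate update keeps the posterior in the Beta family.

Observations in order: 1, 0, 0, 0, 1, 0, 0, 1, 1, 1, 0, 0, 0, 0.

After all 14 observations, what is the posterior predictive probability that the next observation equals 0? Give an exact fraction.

25/41

obs 1: x=1 → posterior Beta(16/5, 9/4)
obs 2: x=0 → posterior Beta(16/5, 13/4)
obs 3: x=0 → posterior Beta(16/5, 17/4)
obs 4: x=0 → posterior Beta(16/5, 21/4)
obs 5: x=1 → posterior Beta(21/5, 21/4)
obs 6: x=0 → posterior Beta(21/5, 25/4)
obs 7: x=0 → posterior Beta(21/5, 29/4)
obs 8: x=1 → posterior Beta(26/5, 29/4)
obs 9: x=1 → posterior Beta(31/5, 29/4)
obs 10: x=1 → posterior Beta(36/5, 29/4)
obs 11: x=0 → posterior Beta(36/5, 33/4)
obs 12: x=0 → posterior Beta(36/5, 37/4)
obs 13: x=0 → posterior Beta(36/5, 41/4)
obs 14: x=0 → posterior Beta(36/5, 45/4)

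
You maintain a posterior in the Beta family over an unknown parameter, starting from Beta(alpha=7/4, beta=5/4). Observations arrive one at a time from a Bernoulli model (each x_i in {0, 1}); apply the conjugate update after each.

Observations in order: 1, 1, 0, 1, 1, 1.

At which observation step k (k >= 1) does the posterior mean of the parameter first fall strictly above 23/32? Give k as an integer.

k = 2

obs 1: x=1 → posterior Beta(11/4, 5/4)
obs 2: x=1 → posterior Beta(15/4, 5/4)
obs 3: x=0 → posterior Beta(15/4, 9/4)
obs 4: x=1 → posterior Beta(19/4, 9/4)
obs 5: x=1 → posterior Beta(23/4, 9/4)
obs 6: x=1 → posterior Beta(27/4, 9/4)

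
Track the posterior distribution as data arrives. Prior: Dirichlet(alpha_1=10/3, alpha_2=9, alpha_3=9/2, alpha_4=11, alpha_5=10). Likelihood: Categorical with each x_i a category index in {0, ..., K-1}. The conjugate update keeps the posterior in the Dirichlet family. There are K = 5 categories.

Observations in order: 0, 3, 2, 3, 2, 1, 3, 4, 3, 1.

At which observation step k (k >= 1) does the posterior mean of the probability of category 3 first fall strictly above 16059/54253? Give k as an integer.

obs 1: x=0 → posterior Dirichlet(13/3, 9, 9/2, 11, 10)
obs 2: x=3 → posterior Dirichlet(13/3, 9, 9/2, 12, 10)
obs 3: x=2 → posterior Dirichlet(13/3, 9, 11/2, 12, 10)
obs 4: x=3 → posterior Dirichlet(13/3, 9, 11/2, 13, 10)
obs 5: x=2 → posterior Dirichlet(13/3, 9, 13/2, 13, 10)
obs 6: x=1 → posterior Dirichlet(13/3, 10, 13/2, 13, 10)
obs 7: x=3 → posterior Dirichlet(13/3, 10, 13/2, 14, 10)
obs 8: x=4 → posterior Dirichlet(13/3, 10, 13/2, 14, 11)
obs 9: x=3 → posterior Dirichlet(13/3, 10, 13/2, 15, 11)
obs 10: x=1 → posterior Dirichlet(13/3, 11, 13/2, 15, 11)

k = 2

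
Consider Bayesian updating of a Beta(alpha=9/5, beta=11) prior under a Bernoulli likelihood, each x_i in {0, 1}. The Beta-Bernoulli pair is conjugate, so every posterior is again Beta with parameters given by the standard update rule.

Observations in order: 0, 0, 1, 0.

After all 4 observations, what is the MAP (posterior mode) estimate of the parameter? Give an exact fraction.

9/74

obs 1: x=0 → posterior Beta(9/5, 12)
obs 2: x=0 → posterior Beta(9/5, 13)
obs 3: x=1 → posterior Beta(14/5, 13)
obs 4: x=0 → posterior Beta(14/5, 14)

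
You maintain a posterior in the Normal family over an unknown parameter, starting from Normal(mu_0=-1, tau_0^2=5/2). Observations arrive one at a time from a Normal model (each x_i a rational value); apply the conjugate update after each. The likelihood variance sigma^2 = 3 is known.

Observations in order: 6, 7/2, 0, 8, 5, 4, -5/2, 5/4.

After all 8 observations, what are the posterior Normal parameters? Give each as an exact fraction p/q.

mu_0=481/184, tau_0^2=15/46

obs 1: x=6 → posterior Normal(24/11, 15/11)
obs 2: x=7/2 → posterior Normal(83/32, 15/16)
obs 3: x=0 → posterior Normal(83/42, 5/7)
obs 4: x=8 → posterior Normal(163/52, 15/26)
obs 5: x=5 → posterior Normal(213/62, 15/31)
obs 6: x=4 → posterior Normal(253/72, 5/12)
obs 7: x=-5/2 → posterior Normal(114/41, 15/41)
obs 8: x=5/4 → posterior Normal(481/184, 15/46)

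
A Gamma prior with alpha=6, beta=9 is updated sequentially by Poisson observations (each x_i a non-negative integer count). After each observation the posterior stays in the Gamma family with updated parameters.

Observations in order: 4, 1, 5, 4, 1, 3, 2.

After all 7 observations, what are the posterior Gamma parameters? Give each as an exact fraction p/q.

obs 1: x=4 → posterior Gamma(10, 10)
obs 2: x=1 → posterior Gamma(11, 11)
obs 3: x=5 → posterior Gamma(16, 12)
obs 4: x=4 → posterior Gamma(20, 13)
obs 5: x=1 → posterior Gamma(21, 14)
obs 6: x=3 → posterior Gamma(24, 15)
obs 7: x=2 → posterior Gamma(26, 16)

alpha=26, beta=16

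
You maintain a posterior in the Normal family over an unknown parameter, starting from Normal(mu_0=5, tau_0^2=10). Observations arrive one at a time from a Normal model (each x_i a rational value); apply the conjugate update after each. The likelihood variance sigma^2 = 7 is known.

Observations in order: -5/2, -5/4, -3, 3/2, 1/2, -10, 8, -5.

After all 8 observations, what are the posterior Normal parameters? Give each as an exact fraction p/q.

mu_0=-55/58, tau_0^2=70/87

obs 1: x=-5/2 → posterior Normal(10/17, 70/17)
obs 2: x=-5/4 → posterior Normal(-5/54, 70/27)
obs 3: x=-3 → posterior Normal(-65/74, 70/37)
obs 4: x=3/2 → posterior Normal(-35/94, 70/47)
obs 5: x=1/2 → posterior Normal(-25/114, 70/57)
obs 6: x=-10 → posterior Normal(-225/134, 70/67)
obs 7: x=8 → posterior Normal(-65/154, 10/11)
obs 8: x=-5 → posterior Normal(-55/58, 70/87)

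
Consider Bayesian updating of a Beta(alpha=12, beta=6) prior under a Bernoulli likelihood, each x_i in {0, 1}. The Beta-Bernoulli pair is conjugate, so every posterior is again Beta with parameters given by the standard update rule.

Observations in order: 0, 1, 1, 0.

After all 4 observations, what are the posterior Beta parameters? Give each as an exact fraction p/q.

obs 1: x=0 → posterior Beta(12, 7)
obs 2: x=1 → posterior Beta(13, 7)
obs 3: x=1 → posterior Beta(14, 7)
obs 4: x=0 → posterior Beta(14, 8)

alpha=14, beta=8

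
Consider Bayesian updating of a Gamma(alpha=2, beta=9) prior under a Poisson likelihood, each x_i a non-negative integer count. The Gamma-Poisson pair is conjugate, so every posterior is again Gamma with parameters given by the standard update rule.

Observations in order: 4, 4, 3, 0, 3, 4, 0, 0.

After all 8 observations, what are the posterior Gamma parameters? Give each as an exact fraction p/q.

alpha=20, beta=17

obs 1: x=4 → posterior Gamma(6, 10)
obs 2: x=4 → posterior Gamma(10, 11)
obs 3: x=3 → posterior Gamma(13, 12)
obs 4: x=0 → posterior Gamma(13, 13)
obs 5: x=3 → posterior Gamma(16, 14)
obs 6: x=4 → posterior Gamma(20, 15)
obs 7: x=0 → posterior Gamma(20, 16)
obs 8: x=0 → posterior Gamma(20, 17)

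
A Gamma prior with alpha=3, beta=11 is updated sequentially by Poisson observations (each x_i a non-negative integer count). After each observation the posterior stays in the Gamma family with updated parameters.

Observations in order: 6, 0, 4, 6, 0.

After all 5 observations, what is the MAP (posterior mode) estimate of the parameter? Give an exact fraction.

9/8

obs 1: x=6 → posterior Gamma(9, 12)
obs 2: x=0 → posterior Gamma(9, 13)
obs 3: x=4 → posterior Gamma(13, 14)
obs 4: x=6 → posterior Gamma(19, 15)
obs 5: x=0 → posterior Gamma(19, 16)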